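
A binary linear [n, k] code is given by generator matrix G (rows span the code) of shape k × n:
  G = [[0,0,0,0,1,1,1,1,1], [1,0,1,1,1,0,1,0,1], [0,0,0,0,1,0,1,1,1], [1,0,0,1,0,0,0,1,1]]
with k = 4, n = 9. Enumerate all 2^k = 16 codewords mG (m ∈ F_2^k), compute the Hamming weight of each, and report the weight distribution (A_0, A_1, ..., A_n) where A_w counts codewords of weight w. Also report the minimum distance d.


Weight distribution: A_0 = 1, A_1 = 1, A_2 = 1, A_3 = 1, A_4 = 5, A_5 = 5, A_6 = 1, A_7 = 1. Minimum distance d = 1.

Enumerate all 2^4 = 16 messages m ∈ F_2^4.
For each, compute codeword c = mG in F_2^9, then tally its weight.
  m = 0000 → c = 000000000, weight = 0.
  m = 1000 → c = 000011111, weight = 5.
  m = 0100 → c = 101110101, weight = 6.
  m = 1100 → c = 101101010, weight = 5.
  m = 0010 → c = 000010111, weight = 4.
  m = 1010 → c = 000001000, weight = 1.
  m = 0110 → c = 101100010, weight = 4.
  m = 1110 → c = 101111101, weight = 7.
  m = 0001 → c = 100100011, weight = 4.
  m = 1001 → c = 100111100, weight = 5.
  m = 0101 → c = 001010110, weight = 4.
  m = 1101 → c = 001001001, weight = 3.
  m = 0011 → c = 100110100, weight = 4.
  m = 1011 → c = 100101011, weight = 5.
  m = 0111 → c = 001000001, weight = 2.
  m = 1111 → c = 001011110, weight = 5.
Tally weights:
  weight 0: 1 codewords.
  weight 1: 1 codewords.
  weight 2: 1 codewords.
  weight 3: 1 codewords.
  weight 4: 5 codewords.
  weight 5: 5 codewords.
  weight 6: 1 codewords.
  weight 7: 1 codewords.
Minimum distance d = smallest w > 0 with A_w > 0 = 1.
Sanity: Σ A_w = 16 = 2^4 = 16 ✓.


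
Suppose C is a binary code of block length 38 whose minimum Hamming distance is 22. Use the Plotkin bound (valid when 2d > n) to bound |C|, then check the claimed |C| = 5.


Plotkin bound M ≤ 6; given |C| = 5 ≤ bound (satisfied).

Check applicability: 2d = 44, n = 38.
2d − n = 6 > 0, so Plotkin applies.
Compute d/(2d−n) = 22/6 ≈ 3.6667.
⌊d/(2d−n)⌋ = 3.
Plotkin bound: M ≤ 2·3 = 6.
Given |C| = 5, check: satisfied.
This |C| is below the Plotkin bound.


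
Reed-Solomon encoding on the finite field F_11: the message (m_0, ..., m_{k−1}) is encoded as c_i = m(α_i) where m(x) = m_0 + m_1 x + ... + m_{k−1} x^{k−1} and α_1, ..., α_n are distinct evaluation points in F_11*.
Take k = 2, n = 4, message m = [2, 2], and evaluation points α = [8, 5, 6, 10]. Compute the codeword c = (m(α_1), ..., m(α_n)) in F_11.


c = [7, 1, 3, 0]

Message polynomial: m(x) = 2 + 2·x (mod 11).
For each evaluation point α_i, compute m(α_i) mod 11:
  α_1 = 8: Horner steps 2 → 7, so m(8) = 7.
  α_2 = 5: Horner steps 2 → 1, so m(5) = 1.
  α_3 = 6: Horner steps 2 → 3, so m(6) = 3.
  α_4 = 10: Horner steps 2 → 0, so m(10) = 0.
Codeword c = [7, 1, 3, 0] ∈ F_11^4.


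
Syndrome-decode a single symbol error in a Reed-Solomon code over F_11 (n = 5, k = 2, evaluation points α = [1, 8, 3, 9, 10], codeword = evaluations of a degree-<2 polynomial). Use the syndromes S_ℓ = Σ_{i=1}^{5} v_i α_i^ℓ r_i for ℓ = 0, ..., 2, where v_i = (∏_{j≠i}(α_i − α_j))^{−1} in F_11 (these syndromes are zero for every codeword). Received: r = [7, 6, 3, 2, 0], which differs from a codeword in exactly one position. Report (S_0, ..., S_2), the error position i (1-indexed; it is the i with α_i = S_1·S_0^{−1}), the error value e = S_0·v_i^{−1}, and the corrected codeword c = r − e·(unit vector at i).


S = (6, 4, 10), error at position 2, error magnitude e = 2, c = [7, 4, 3, 2, 0].

Step 1: column multipliers v_i = (∏_{j≠i}(α_i − α_j))^{−1} mod 11.
  i = 1 (α = 1): (1−8)(1−3)(1−9)(1−10) = (−7)·(−2)·(−8)·(−9) = 1008 ≡ 7, so v_1 = 7^{−1} = 8 (mod 11).
  i = 2 (α = 8): (8−1)(8−3)(8−9)(8−10) = 7·5·(−1)·(−2) = 70 ≡ 4, so v_2 = 4^{−1} = 3 (mod 11).
  i = 3 (α = 3): (3−1)(3−8)(3−9)(3−10) = 2·(−5)·(−6)·(−7) = −420 ≡ 9, so v_3 = 9^{−1} = 5 (mod 11).
  i = 4 (α = 9): (9−1)(9−8)(9−3)(9−10) = 8·1·6·(−1) = −48 ≡ 7, so v_4 = 7^{−1} = 8 (mod 11).
  i = 5 (α = 10): (10−1)(10−8)(10−3)(10−9) = 9·2·7·1 = 126 ≡ 5, so v_5 = 5^{−1} = 9 (mod 11).
  v = [8, 3, 5, 8, 9].
Step 2: syndromes of r = [7, 6, 3, 2, 0] (all sums mod 11).
  S_0 = Σ v_i r_i = 8·7 + 3·6 + 5·3 + 8·2 + 9·0 = 105 ≡ 6.
  S_1 = Σ v_i α_i r_i = 8·1·7 + 3·8·6 + 5·3·3 + 8·9·2 + 9·10·0 = 389 ≡ 4.
  α_i^2 mod 11 = [1, 9, 9, 4, 1].
  S_2 = Σ v_i α_i^2 r_i = 8·1·7 + 3·9·6 + 5·9·3 + 8·4·2 + 9·1·0 = 417 ≡ 10.
  S = (6, 4, 10) ≠ 0, so r is not a codeword (an error is present).
Step 3: locate the error. For a single error e at position i, S_ℓ = v_i·e·α_i^ℓ, so α_err = S_1/S_0.
  S_0^{−1} = 6^{−1} = 2 (mod 11), so α_err = 4·2 = 8 ≡ 8 = α_2. Error position i = 2.
  Consistency check: S_2/S_1 = 10·3 = 30 ≡ 8 = α_err ✓ (single-error assumption holds).
Step 4: error magnitude e = S_0/v_2 = S_0·∏_{j≠2}(α_2 − α_j) = 6·4 = 24 ≡ 2 (mod 11).
Step 5: correct position 2: c_2 = r_2 − e = 6 − 2 ≡ 4 (mod 11). Hence c = [7, 4, 3, 2, 0].
  Check: interpolating c through the α_i gives m(x) = 9 + 9·x (degree < 2) with m(α_i) = c_i for every i, so c is indeed a codeword.


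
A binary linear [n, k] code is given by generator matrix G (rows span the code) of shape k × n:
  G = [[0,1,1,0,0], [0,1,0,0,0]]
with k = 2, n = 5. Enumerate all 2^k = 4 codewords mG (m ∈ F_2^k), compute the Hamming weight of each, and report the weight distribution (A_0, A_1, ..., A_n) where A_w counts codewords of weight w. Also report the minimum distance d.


Weight distribution: A_0 = 1, A_1 = 2, A_2 = 1. Minimum distance d = 1.

Enumerate all 2^2 = 4 messages m ∈ F_2^2.
For each, compute codeword c = mG in F_2^5, then tally its weight.
  m = 00 → c = 00000, weight = 0.
  m = 10 → c = 01100, weight = 2.
  m = 01 → c = 01000, weight = 1.
  m = 11 → c = 00100, weight = 1.
Tally weights:
  weight 0: 1 codewords.
  weight 1: 2 codewords.
  weight 2: 1 codewords.
Minimum distance d = smallest w > 0 with A_w > 0 = 1.
Sanity: Σ A_w = 4 = 2^2 = 4 ✓.


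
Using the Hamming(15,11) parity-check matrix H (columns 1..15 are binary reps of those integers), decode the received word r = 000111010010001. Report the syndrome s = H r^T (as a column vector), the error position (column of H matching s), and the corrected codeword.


s = (1, 0, 1, 1)^T, error position = 11, corrected codeword c = 000111010000001

Compute s = H r^T mod 2 one row at a time:
  s_1 = 1 + 0 + 0 + 1 + 0 + 0 + 0 + 1 = 3 ≡ 1 (mod 2).
  s_2 = 1 + 1 + 1 + 0 + 0 + 0 + 0 + 1 = 4 ≡ 0 (mod 2).
  s_3 = 0 + 0 + 1 + 0 + 0 + 1 + 0 + 1 = 3 ≡ 1 (mod 2).
  s_4 = 0 + 0 + 1 + 0 + 0 + 1 + 0 + 1 = 3 ≡ 1 (mod 2).
s = (1, 0, 1, 1)^T — this equals column 11 of H (binary 1011), so error is at position 11.
Correct: flip bit 11 of r = 000111010010001 to get c = 000111010000001.


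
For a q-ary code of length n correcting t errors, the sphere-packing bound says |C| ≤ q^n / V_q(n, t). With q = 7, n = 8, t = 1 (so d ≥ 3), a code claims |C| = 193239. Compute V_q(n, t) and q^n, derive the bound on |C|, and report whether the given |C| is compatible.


V_q(n, t) = 49, q^n = 5764801, Hamming bound = 117649, |C| = 193239 > bound (violated).

Step 1: Compute V_q(n, t) = Σ_{j=0}^1 C(n, j) (q−1)^j.
  j = 0: C(8,0)·(6)^0 = 1·1 = 1.
  j = 1: C(8,1)·(6)^1 = 8·6 = 48.
  V_q(n, t) = 1 + 48 = 49.
Step 2: q^n = 7^8 = 5764801.
Step 3: Hamming bound ⌊q^n / V_q(n,t)⌋ = ⌊5764801/49⌋ = 117649.
Step 4: Compare |C| = 193239 to 117649: violated.
The claimed |C| lies above the Hamming bound, so no 7-ary code of length 8 with d ≥ 3 can have 193239 codewords.


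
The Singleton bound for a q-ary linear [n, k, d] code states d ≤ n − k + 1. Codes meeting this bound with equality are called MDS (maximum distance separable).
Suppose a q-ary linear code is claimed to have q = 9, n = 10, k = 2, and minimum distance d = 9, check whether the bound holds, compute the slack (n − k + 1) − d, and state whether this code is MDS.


Singleton RHS = n − k + 1 = 9, slack = 0, bound satisfied, MDS.

Singleton bound: d ≤ n − k + 1.
Here n = 10, k = 2, so n − k + 1 = 9.
Given d = 9, check d ≤ 9: YES.
Slack = (n − k + 1) − d = 0.
The code is MDS (slack = 0).
Description: the claimed parameters are [10, 2, 9]_9; such a code would be MDS (meets Singleton bound).


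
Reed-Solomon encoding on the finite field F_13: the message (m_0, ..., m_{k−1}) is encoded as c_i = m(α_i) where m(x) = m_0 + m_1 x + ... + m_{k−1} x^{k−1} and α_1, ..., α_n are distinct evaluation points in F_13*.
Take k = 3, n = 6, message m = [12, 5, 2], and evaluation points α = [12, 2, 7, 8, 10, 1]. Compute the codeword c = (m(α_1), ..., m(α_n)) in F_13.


c = [9, 4, 2, 11, 2, 6]

Message polynomial: m(x) = 12 + 5·x + 2·x^2 (mod 13).
For each evaluation point α_i, compute m(α_i) mod 13:
  α_1 = 12: Horner steps 2 → 3 → 9, so m(12) = 9.
  α_2 = 2: Horner steps 2 → 9 → 4, so m(2) = 4.
  α_3 = 7: Horner steps 2 → 6 → 2, so m(7) = 2.
  α_4 = 8: Horner steps 2 → 8 → 11, so m(8) = 11.
  α_5 = 10: Horner steps 2 → 12 → 2, so m(10) = 2.
  α_6 = 1: Horner steps 2 → 7 → 6, so m(1) = 6.
Codeword c = [9, 4, 2, 11, 2, 6] ∈ F_13^6.


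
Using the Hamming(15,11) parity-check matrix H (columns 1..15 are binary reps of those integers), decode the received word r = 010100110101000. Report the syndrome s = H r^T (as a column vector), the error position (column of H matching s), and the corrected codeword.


s = (1, 1, 1, 1)^T, error position = 15, corrected codeword c = 010100110101001

Compute s = H r^T mod 2 one row at a time:
  s_1 = 1 + 0 + 1 + 0 + 1 + 0 + 0 + 0 = 3 ≡ 1 (mod 2).
  s_2 = 1 + 0 + 0 + 1 + 1 + 0 + 0 + 0 = 3 ≡ 1 (mod 2).
  s_3 = 1 + 0 + 0 + 1 + 1 + 0 + 0 + 0 = 3 ≡ 1 (mod 2).
  s_4 = 0 + 0 + 0 + 1 + 0 + 0 + 0 + 0 = 1 ≡ 1 (mod 2).
s = (1, 1, 1, 1)^T — this equals column 15 of H (binary 1111), so error is at position 15.
Correct: flip bit 15 of r = 010100110101000 to get c = 010100110101001.


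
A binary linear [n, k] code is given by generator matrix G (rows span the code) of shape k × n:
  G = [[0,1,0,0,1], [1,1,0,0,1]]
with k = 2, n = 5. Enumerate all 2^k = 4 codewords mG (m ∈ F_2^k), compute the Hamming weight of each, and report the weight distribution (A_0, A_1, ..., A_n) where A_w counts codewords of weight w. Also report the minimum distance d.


Weight distribution: A_0 = 1, A_1 = 1, A_2 = 1, A_3 = 1. Minimum distance d = 1.

Enumerate all 2^2 = 4 messages m ∈ F_2^2.
For each, compute codeword c = mG in F_2^5, then tally its weight.
  m = 00 → c = 00000, weight = 0.
  m = 10 → c = 01001, weight = 2.
  m = 01 → c = 11001, weight = 3.
  m = 11 → c = 10000, weight = 1.
Tally weights:
  weight 0: 1 codewords.
  weight 1: 1 codewords.
  weight 2: 1 codewords.
  weight 3: 1 codewords.
Minimum distance d = smallest w > 0 with A_w > 0 = 1.
Sanity: Σ A_w = 4 = 2^2 = 4 ✓.


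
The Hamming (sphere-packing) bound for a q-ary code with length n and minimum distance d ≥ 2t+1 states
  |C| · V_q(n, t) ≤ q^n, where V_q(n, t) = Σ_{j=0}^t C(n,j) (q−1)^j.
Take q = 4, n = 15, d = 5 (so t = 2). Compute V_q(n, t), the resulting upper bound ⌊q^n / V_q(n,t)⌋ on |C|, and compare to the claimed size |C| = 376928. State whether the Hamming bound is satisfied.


V_q(n, t) = 991, q^n = 1073741824, Hamming bound = 1083493, |C| = 376928 ≤ bound (satisfied).

Step 1: Compute V_q(n, t) = Σ_{j=0}^2 C(n, j) (q−1)^j.
  j = 0: C(15,0)·(3)^0 = 1·1 = 1.
  j = 1: C(15,1)·(3)^1 = 15·3 = 45.
  j = 2: C(15,2)·(3)^2 = 105·9 = 945.
  V_q(n, t) = 1 + 45 + 945 = 991.
Step 2: q^n = 4^15 = 1073741824.
Step 3: Hamming bound ⌊q^n / V_q(n,t)⌋ = ⌊1073741824/991⌋ = 1083493.
Step 4: Compare |C| = 376928 to 1083493: satisfied.
The claimed |C| lies below the Hamming bound.


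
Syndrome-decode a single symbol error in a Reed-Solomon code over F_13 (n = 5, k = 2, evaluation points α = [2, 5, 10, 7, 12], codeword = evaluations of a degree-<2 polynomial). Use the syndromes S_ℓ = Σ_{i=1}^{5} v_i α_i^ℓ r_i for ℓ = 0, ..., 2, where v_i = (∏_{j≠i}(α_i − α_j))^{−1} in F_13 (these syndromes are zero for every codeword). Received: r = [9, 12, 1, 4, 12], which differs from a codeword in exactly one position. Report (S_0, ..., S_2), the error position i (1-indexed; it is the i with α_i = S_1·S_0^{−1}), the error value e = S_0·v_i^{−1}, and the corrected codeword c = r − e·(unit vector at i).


S = (10, 11, 3), error at position 2, error magnitude e = 6, c = [9, 6, 1, 4, 12].

Step 1: column multipliers v_i = (∏_{j≠i}(α_i − α_j))^{−1} mod 13.
  i = 1 (α = 2): (2−5)(2−10)(2−7)(2−12) = (−3)·(−8)·(−5)·(−10) = 1200 ≡ 4, so v_1 = 4^{−1} = 10 (mod 13).
  i = 2 (α = 5): (5−2)(5−10)(5−7)(5−12) = 3·(−5)·(−2)·(−7) = −210 ≡ 11, so v_2 = 11^{−1} = 6 (mod 13).
  i = 3 (α = 10): (10−2)(10−5)(10−7)(10−12) = 8·5·3·(−2) = −240 ≡ 7, so v_3 = 7^{−1} = 2 (mod 13).
  i = 4 (α = 7): (7−2)(7−5)(7−10)(7−12) = 5·2·(−3)·(−5) = 150 ≡ 7, so v_4 = 7^{−1} = 2 (mod 13).
  i = 5 (α = 12): (12−2)(12−5)(12−10)(12−7) = 10·7·2·5 = 700 ≡ 11, so v_5 = 11^{−1} = 6 (mod 13).
  v = [10, 6, 2, 2, 6].
Step 2: syndromes of r = [9, 12, 1, 4, 12] (all sums mod 13).
  S_0 = Σ v_i r_i = 10·9 + 6·12 + 2·1 + 2·4 + 6·12 = 244 ≡ 10.
  S_1 = Σ v_i α_i r_i = 10·2·9 + 6·5·12 + 2·10·1 + 2·7·4 + 6·12·12 = 1480 ≡ 11.
  α_i^2 mod 13 = [4, 12, 9, 10, 1].
  S_2 = Σ v_i α_i^2 r_i = 10·4·9 + 6·12·12 + 2·9·1 + 2·10·4 + 6·1·12 = 1394 ≡ 3.
  S = (10, 11, 3) ≠ 0, so r is not a codeword (an error is present).
Step 3: locate the error. For a single error e at position i, S_ℓ = v_i·e·α_i^ℓ, so α_err = S_1/S_0.
  S_0^{−1} = 10^{−1} = 4 (mod 13), so α_err = 11·4 = 44 ≡ 5 = α_2. Error position i = 2.
  Consistency check: S_2/S_1 = 3·6 = 18 ≡ 5 = α_err ✓ (single-error assumption holds).
Step 4: error magnitude e = S_0/v_2 = S_0·∏_{j≠2}(α_2 − α_j) = 10·11 = 110 ≡ 6 (mod 13).
Step 5: correct position 2: c_2 = r_2 − e = 12 − 6 ≡ 6 (mod 13). Hence c = [9, 6, 1, 4, 12].
  Check: interpolating c through the α_i gives m(x) = 11 + 12·x (degree < 2) with m(α_i) = c_i for every i, so c is indeed a codeword.


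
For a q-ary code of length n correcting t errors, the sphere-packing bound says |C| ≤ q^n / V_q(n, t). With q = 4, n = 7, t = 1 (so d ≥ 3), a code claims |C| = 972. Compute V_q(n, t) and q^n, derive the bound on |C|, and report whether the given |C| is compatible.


V_q(n, t) = 22, q^n = 16384, Hamming bound = 744, |C| = 972 > bound (violated).

Step 1: Compute V_q(n, t) = Σ_{j=0}^1 C(n, j) (q−1)^j.
  j = 0: C(7,0)·(3)^0 = 1·1 = 1.
  j = 1: C(7,1)·(3)^1 = 7·3 = 21.
  V_q(n, t) = 1 + 21 = 22.
Step 2: q^n = 4^7 = 16384.
Step 3: Hamming bound ⌊q^n / V_q(n,t)⌋ = ⌊16384/22⌋ = 744.
Step 4: Compare |C| = 972 to 744: violated.
The claimed |C| lies above the Hamming bound, so no 4-ary code of length 7 with d ≥ 3 can have 972 codewords.


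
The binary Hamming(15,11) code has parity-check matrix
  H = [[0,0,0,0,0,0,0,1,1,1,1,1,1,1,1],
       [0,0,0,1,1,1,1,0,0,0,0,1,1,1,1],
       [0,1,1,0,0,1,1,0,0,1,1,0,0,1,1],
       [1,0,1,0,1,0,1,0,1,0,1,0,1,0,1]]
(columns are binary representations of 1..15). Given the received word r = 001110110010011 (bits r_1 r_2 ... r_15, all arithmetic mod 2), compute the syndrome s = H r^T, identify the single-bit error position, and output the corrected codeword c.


s = (0, 1, 1, 1)^T, error position = 7, corrected codeword c = 001110010010011

Compute s = H r^T mod 2 one row at a time:
  s_1 = 1 + 0 + 0 + 1 + 0 + 0 + 1 + 1 = 4 ≡ 0 (mod 2).
  s_2 = 1 + 1 + 0 + 1 + 0 + 0 + 1 + 1 = 5 ≡ 1 (mod 2).
  s_3 = 0 + 1 + 0 + 1 + 0 + 1 + 1 + 1 = 5 ≡ 1 (mod 2).
  s_4 = 0 + 1 + 1 + 1 + 0 + 1 + 0 + 1 = 5 ≡ 1 (mod 2).
s = (0, 1, 1, 1)^T — this equals column 7 of H (binary 0111), so error is at position 7.
Correct: flip bit 7 of r = 001110110010011 to get c = 001110010010011.


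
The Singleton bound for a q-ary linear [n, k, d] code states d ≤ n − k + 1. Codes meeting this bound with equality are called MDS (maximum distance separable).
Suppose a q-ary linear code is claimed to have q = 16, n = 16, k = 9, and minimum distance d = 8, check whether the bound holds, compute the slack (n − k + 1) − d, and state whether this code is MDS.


Singleton RHS = n − k + 1 = 8, slack = 0, bound satisfied, MDS.

Singleton bound: d ≤ n − k + 1.
Here n = 16, k = 9, so n − k + 1 = 8.
Given d = 8, check d ≤ 8: YES.
Slack = (n − k + 1) − d = 0.
The code is MDS (slack = 0).
Description: the claimed parameters are [16, 9, 8]_16; such a code would be MDS (meets Singleton bound).


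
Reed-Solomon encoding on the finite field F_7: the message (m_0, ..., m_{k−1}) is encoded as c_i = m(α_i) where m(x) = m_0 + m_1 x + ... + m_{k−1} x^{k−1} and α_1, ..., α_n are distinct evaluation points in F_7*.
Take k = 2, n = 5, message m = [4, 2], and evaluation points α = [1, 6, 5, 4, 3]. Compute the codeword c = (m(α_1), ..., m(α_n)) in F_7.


c = [6, 2, 0, 5, 3]

Message polynomial: m(x) = 4 + 2·x (mod 7).
For each evaluation point α_i, compute m(α_i) mod 7:
  α_1 = 1: Horner steps 2 → 6, so m(1) = 6.
  α_2 = 6: Horner steps 2 → 2, so m(6) = 2.
  α_3 = 5: Horner steps 2 → 0, so m(5) = 0.
  α_4 = 4: Horner steps 2 → 5, so m(4) = 5.
  α_5 = 3: Horner steps 2 → 3, so m(3) = 3.
Codeword c = [6, 2, 0, 5, 3] ∈ F_7^5.


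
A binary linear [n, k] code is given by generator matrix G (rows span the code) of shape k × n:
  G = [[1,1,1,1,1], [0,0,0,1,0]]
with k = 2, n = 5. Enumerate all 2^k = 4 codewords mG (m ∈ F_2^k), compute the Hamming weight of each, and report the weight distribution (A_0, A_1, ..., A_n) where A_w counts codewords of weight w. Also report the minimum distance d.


Weight distribution: A_0 = 1, A_1 = 1, A_4 = 1, A_5 = 1. Minimum distance d = 1.

Enumerate all 2^2 = 4 messages m ∈ F_2^2.
For each, compute codeword c = mG in F_2^5, then tally its weight.
  m = 00 → c = 00000, weight = 0.
  m = 10 → c = 11111, weight = 5.
  m = 01 → c = 00010, weight = 1.
  m = 11 → c = 11101, weight = 4.
Tally weights:
  weight 0: 1 codewords.
  weight 1: 1 codewords.
  weight 4: 1 codewords.
  weight 5: 1 codewords.
Minimum distance d = smallest w > 0 with A_w > 0 = 1.
Sanity: Σ A_w = 4 = 2^2 = 4 ✓.


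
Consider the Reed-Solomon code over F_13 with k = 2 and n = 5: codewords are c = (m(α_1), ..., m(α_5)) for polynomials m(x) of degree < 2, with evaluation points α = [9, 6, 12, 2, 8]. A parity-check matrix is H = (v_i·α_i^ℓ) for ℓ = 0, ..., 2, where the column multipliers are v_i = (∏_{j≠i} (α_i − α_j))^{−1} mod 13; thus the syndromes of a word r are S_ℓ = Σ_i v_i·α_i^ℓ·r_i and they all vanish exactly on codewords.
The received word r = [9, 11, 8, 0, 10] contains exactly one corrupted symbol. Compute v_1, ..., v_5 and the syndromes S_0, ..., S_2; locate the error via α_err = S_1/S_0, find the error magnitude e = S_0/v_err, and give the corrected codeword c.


S = (3, 1, 9), error at position 1, error magnitude e = 6, c = [3, 11, 8, 0, 10].

Step 1: column multipliers v_i = (∏_{j≠i}(α_i − α_j))^{−1} mod 13.
  i = 1 (α = 9): (9−6)(9−12)(9−2)(9−8) = 3·(−3)·7·1 = −63 ≡ 2, so v_1 = 2^{−1} = 7 (mod 13).
  i = 2 (α = 6): (6−9)(6−12)(6−2)(6−8) = (−3)·(−6)·4·(−2) = −144 ≡ 12, so v_2 = 12^{−1} = 12 (mod 13).
  i = 3 (α = 12): (12−9)(12−6)(12−2)(12−8) = 3·6·10·4 = 720 ≡ 5, so v_3 = 5^{−1} = 8 (mod 13).
  i = 4 (α = 2): (2−9)(2−6)(2−12)(2−8) = (−7)·(−4)·(−10)·(−6) = 1680 ≡ 3, so v_4 = 3^{−1} = 9 (mod 13).
  i = 5 (α = 8): (8−9)(8−6)(8−12)(8−2) = (−1)·2·(−4)·6 = 48 ≡ 9, so v_5 = 9^{−1} = 3 (mod 13).
  v = [7, 12, 8, 9, 3].
Step 2: syndromes of r = [9, 11, 8, 0, 10] (all sums mod 13).
  S_0 = Σ v_i r_i = 7·9 + 12·11 + 8·8 + 9·0 + 3·10 = 289 ≡ 3.
  S_1 = Σ v_i α_i r_i = 7·9·9 + 12·6·11 + 8·12·8 + 9·2·0 + 3·8·10 = 2367 ≡ 1.
  α_i^2 mod 13 = [3, 10, 1, 4, 12].
  S_2 = Σ v_i α_i^2 r_i = 7·3·9 + 12·10·11 + 8·1·8 + 9·4·0 + 3·12·10 = 1933 ≡ 9.
  S = (3, 1, 9) ≠ 0, so r is not a codeword (an error is present).
Step 3: locate the error. For a single error e at position i, S_ℓ = v_i·e·α_i^ℓ, so α_err = S_1/S_0.
  S_0^{−1} = 3^{−1} = 9 (mod 13), so α_err = 1·9 = 9 ≡ 9 = α_1. Error position i = 1.
  Consistency check: S_2/S_1 = 9·1 = 9 ≡ 9 = α_err ✓ (single-error assumption holds).
Step 4: error magnitude e = S_0/v_1 = S_0·∏_{j≠1}(α_1 − α_j) = 3·2 = 6 ≡ 6 (mod 13).
Step 5: correct position 1: c_1 = r_1 − e = 9 − 6 ≡ 3 (mod 13). Hence c = [3, 11, 8, 0, 10].
  Check: interpolating c through the α_i gives m(x) = 1 + 6·x (degree < 2) with m(α_i) = c_i for every i, so c is indeed a codeword.


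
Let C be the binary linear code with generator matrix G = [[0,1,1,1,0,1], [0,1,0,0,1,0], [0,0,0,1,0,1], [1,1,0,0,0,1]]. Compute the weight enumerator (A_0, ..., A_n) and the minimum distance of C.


Weight distribution: A_0 = 1, A_2 = 4, A_3 = 6, A_4 = 3, A_5 = 2. Minimum distance d = 2.

Enumerate all 2^4 = 16 messages m ∈ F_2^4.
For each, compute codeword c = mG in F_2^6, then tally its weight.
  m = 0000 → c = 000000, weight = 0.
  m = 1000 → c = 011101, weight = 4.
  m = 0100 → c = 010010, weight = 2.
  m = 1100 → c = 001111, weight = 4.
  m = 0010 → c = 000101, weight = 2.
  m = 1010 → c = 011000, weight = 2.
  m = 0110 → c = 010111, weight = 4.
  m = 1110 → c = 001010, weight = 2.
  m = 0001 → c = 110001, weight = 3.
  m = 1001 → c = 101100, weight = 3.
  m = 0101 → c = 100011, weight = 3.
  m = 1101 → c = 111110, weight = 5.
  m = 0011 → c = 110100, weight = 3.
  m = 1011 → c = 101001, weight = 3.
  m = 0111 → c = 100110, weight = 3.
  m = 1111 → c = 111011, weight = 5.
Tally weights:
  weight 0: 1 codewords.
  weight 2: 4 codewords.
  weight 3: 6 codewords.
  weight 4: 3 codewords.
  weight 5: 2 codewords.
Minimum distance d = smallest w > 0 with A_w > 0 = 2.
Sanity: Σ A_w = 16 = 2^4 = 16 ✓.


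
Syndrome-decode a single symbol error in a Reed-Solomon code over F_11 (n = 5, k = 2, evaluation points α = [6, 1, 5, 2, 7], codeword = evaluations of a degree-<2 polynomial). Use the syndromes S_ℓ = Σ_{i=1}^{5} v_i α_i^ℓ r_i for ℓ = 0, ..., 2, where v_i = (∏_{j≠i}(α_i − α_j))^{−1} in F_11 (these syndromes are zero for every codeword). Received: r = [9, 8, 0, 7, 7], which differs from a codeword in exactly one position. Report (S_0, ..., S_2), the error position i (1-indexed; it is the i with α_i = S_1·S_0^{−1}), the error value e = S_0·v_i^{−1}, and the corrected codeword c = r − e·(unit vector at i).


S = (2, 4, 8), error at position 4, error magnitude e = 1, c = [9, 8, 0, 6, 7].

Step 1: column multipliers v_i = (∏_{j≠i}(α_i − α_j))^{−1} mod 11.
  i = 1 (α = 6): (6−1)(6−5)(6−2)(6−7) = 5·1·4·(−1) = −20 ≡ 2, so v_1 = 2^{−1} = 6 (mod 11).
  i = 2 (α = 1): (1−6)(1−5)(1−2)(1−7) = (−5)·(−4)·(−1)·(−6) = 120 ≡ 10, so v_2 = 10^{−1} = 10 (mod 11).
  i = 3 (α = 5): (5−6)(5−1)(5−2)(5−7) = (−1)·4·3·(−2) = 24 ≡ 2, so v_3 = 2^{−1} = 6 (mod 11).
  i = 4 (α = 2): (2−6)(2−1)(2−5)(2−7) = (−4)·1·(−3)·(−5) = −60 ≡ 6, so v_4 = 6^{−1} = 2 (mod 11).
  i = 5 (α = 7): (7−6)(7−1)(7−5)(7−2) = 1·6·2·5 = 60 ≡ 5, so v_5 = 5^{−1} = 9 (mod 11).
  v = [6, 10, 6, 2, 9].
Step 2: syndromes of r = [9, 8, 0, 7, 7] (all sums mod 11).
  S_0 = Σ v_i r_i = 6·9 + 10·8 + 6·0 + 2·7 + 9·7 = 211 ≡ 2.
  S_1 = Σ v_i α_i r_i = 6·6·9 + 10·1·8 + 6·5·0 + 2·2·7 + 9·7·7 = 873 ≡ 4.
  α_i^2 mod 11 = [3, 1, 3, 4, 5].
  S_2 = Σ v_i α_i^2 r_i = 6·3·9 + 10·1·8 + 6·3·0 + 2·4·7 + 9·5·7 = 613 ≡ 8.
  S = (2, 4, 8) ≠ 0, so r is not a codeword (an error is present).
Step 3: locate the error. For a single error e at position i, S_ℓ = v_i·e·α_i^ℓ, so α_err = S_1/S_0.
  S_0^{−1} = 2^{−1} = 6 (mod 11), so α_err = 4·6 = 24 ≡ 2 = α_4. Error position i = 4.
  Consistency check: S_2/S_1 = 8·3 = 24 ≡ 2 = α_err ✓ (single-error assumption holds).
Step 4: error magnitude e = S_0/v_4 = S_0·∏_{j≠4}(α_4 − α_j) = 2·6 = 12 ≡ 1 (mod 11).
Step 5: correct position 4: c_4 = r_4 − e = 7 − 1 ≡ 6 (mod 11). Hence c = [9, 8, 0, 6, 7].
  Check: interpolating c through the α_i gives m(x) = 10 + 9·x (degree < 2) with m(α_i) = c_i for every i, so c is indeed a codeword.


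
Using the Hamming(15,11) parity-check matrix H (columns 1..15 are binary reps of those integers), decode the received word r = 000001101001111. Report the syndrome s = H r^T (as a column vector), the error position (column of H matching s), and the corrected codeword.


s = (1, 0, 0, 0)^T, error position = 8, corrected codeword c = 000001111001111

Compute s = H r^T mod 2 one row at a time:
  s_1 = 0 + 1 + 0 + 0 + 1 + 1 + 1 + 1 = 5 ≡ 1 (mod 2).
  s_2 = 0 + 0 + 1 + 1 + 1 + 1 + 1 + 1 = 6 ≡ 0 (mod 2).
  s_3 = 0 + 0 + 1 + 1 + 0 + 0 + 1 + 1 = 4 ≡ 0 (mod 2).
  s_4 = 0 + 0 + 0 + 1 + 1 + 0 + 1 + 1 = 4 ≡ 0 (mod 2).
s = (1, 0, 0, 0)^T — this equals column 8 of H (binary 1000), so error is at position 8.
Correct: flip bit 8 of r = 000001101001111 to get c = 000001111001111.


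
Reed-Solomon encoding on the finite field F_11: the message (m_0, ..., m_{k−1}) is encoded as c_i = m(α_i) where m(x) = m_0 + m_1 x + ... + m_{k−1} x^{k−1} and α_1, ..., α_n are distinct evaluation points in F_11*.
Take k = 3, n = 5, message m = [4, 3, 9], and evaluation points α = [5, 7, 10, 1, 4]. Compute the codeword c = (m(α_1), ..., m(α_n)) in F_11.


c = [2, 4, 10, 5, 6]

Message polynomial: m(x) = 4 + 3·x + 9·x^2 (mod 11).
For each evaluation point α_i, compute m(α_i) mod 11:
  α_1 = 5: Horner steps 9 → 4 → 2, so m(5) = 2.
  α_2 = 7: Horner steps 9 → 0 → 4, so m(7) = 4.
  α_3 = 10: Horner steps 9 → 5 → 10, so m(10) = 10.
  α_4 = 1: Horner steps 9 → 1 → 5, so m(1) = 5.
  α_5 = 4: Horner steps 9 → 6 → 6, so m(4) = 6.
Codeword c = [2, 4, 10, 5, 6] ∈ F_11^5.


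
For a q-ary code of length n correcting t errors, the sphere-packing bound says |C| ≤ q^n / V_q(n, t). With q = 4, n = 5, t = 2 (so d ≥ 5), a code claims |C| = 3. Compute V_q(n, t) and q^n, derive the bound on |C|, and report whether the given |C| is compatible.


V_q(n, t) = 106, q^n = 1024, Hamming bound = 9, |C| = 3 ≤ bound (satisfied).

Step 1: Compute V_q(n, t) = Σ_{j=0}^2 C(n, j) (q−1)^j.
  j = 0: C(5,0)·(3)^0 = 1·1 = 1.
  j = 1: C(5,1)·(3)^1 = 5·3 = 15.
  j = 2: C(5,2)·(3)^2 = 10·9 = 90.
  V_q(n, t) = 1 + 15 + 90 = 106.
Step 2: q^n = 4^5 = 1024.
Step 3: Hamming bound ⌊q^n / V_q(n,t)⌋ = ⌊1024/106⌋ = 9.
Step 4: Compare |C| = 3 to 9: satisfied.
The claimed |C| lies below the Hamming bound.


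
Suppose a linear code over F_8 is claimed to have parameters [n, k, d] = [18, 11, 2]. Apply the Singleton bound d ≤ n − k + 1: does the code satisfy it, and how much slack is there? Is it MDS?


Singleton RHS = n − k + 1 = 8, slack = 6, bound satisfied, not MDS.

Singleton bound: d ≤ n − k + 1.
Here n = 18, k = 11, so n − k + 1 = 8.
Given d = 2, check d ≤ 8: YES.
Slack = (n − k + 1) − d = 6.
The code is NOT MDS (slack = 6 > 0).
Description: the claimed parameters are [18, 11, 2]_8; such a code would be non-MDS.


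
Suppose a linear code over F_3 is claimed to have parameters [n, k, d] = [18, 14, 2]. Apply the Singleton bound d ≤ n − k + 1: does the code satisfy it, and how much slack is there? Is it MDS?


Singleton RHS = n − k + 1 = 5, slack = 3, bound satisfied, not MDS.

Singleton bound: d ≤ n − k + 1.
Here n = 18, k = 14, so n − k + 1 = 5.
Given d = 2, check d ≤ 5: YES.
Slack = (n − k + 1) − d = 3.
The code is NOT MDS (slack = 3 > 0).
Description: the claimed parameters are [18, 14, 2]_3; such a code would be non-MDS.


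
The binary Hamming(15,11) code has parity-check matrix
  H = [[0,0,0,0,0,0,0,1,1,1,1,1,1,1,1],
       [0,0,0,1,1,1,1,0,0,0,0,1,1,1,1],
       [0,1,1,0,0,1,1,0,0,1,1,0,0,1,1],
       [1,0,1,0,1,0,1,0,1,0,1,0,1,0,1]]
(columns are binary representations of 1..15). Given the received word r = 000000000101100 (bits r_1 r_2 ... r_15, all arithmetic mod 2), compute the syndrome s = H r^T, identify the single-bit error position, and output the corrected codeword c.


s = (1, 0, 1, 1)^T, error position = 11, corrected codeword c = 000000000111100

Compute s = H r^T mod 2 one row at a time:
  s_1 = 0 + 0 + 1 + 0 + 1 + 1 + 0 + 0 = 3 ≡ 1 (mod 2).
  s_2 = 0 + 0 + 0 + 0 + 1 + 1 + 0 + 0 = 2 ≡ 0 (mod 2).
  s_3 = 0 + 0 + 0 + 0 + 1 + 0 + 0 + 0 = 1 ≡ 1 (mod 2).
  s_4 = 0 + 0 + 0 + 0 + 0 + 0 + 1 + 0 = 1 ≡ 1 (mod 2).
s = (1, 0, 1, 1)^T — this equals column 11 of H (binary 1011), so error is at position 11.
Correct: flip bit 11 of r = 000000000101100 to get c = 000000000111100.


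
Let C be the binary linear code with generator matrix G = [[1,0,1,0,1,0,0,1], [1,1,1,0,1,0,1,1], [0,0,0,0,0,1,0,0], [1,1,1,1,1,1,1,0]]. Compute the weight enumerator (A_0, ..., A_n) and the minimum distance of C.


Weight distribution: A_0 = 1, A_1 = 1, A_2 = 2, A_3 = 2, A_4 = 3, A_5 = 3, A_6 = 2, A_7 = 2. Minimum distance d = 1.

Enumerate all 2^4 = 16 messages m ∈ F_2^4.
For each, compute codeword c = mG in F_2^8, then tally its weight.
  m = 0000 → c = 00000000, weight = 0.
  m = 1000 → c = 10101001, weight = 4.
  m = 0100 → c = 11101011, weight = 6.
  m = 1100 → c = 01000010, weight = 2.
  m = 0010 → c = 00000100, weight = 1.
  m = 1010 → c = 10101101, weight = 5.
  m = 0110 → c = 11101111, weight = 7.
  m = 1110 → c = 01000110, weight = 3.
  m = 0001 → c = 11111110, weight = 7.
  m = 1001 → c = 01010111, weight = 5.
  m = 0101 → c = 00010101, weight = 3.
  m = 1101 → c = 10111100, weight = 5.
  m = 0011 → c = 11111010, weight = 6.
  m = 1011 → c = 01010011, weight = 4.
  m = 0111 → c = 00010001, weight = 2.
  m = 1111 → c = 10111000, weight = 4.
Tally weights:
  weight 0: 1 codewords.
  weight 1: 1 codewords.
  weight 2: 2 codewords.
  weight 3: 2 codewords.
  weight 4: 3 codewords.
  weight 5: 3 codewords.
  weight 6: 2 codewords.
  weight 7: 2 codewords.
Minimum distance d = smallest w > 0 with A_w > 0 = 1.
Sanity: Σ A_w = 16 = 2^4 = 16 ✓.


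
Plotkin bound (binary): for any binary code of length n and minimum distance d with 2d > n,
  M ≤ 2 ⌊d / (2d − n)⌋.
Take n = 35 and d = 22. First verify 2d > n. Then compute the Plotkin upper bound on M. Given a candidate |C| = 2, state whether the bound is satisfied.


Plotkin bound M ≤ 4; given |C| = 2 ≤ bound (satisfied).

Check applicability: 2d = 44, n = 35.
2d − n = 9 > 0, so Plotkin applies.
Compute d/(2d−n) = 22/9 ≈ 2.4444.
⌊d/(2d−n)⌋ = 2.
Plotkin bound: M ≤ 2·2 = 4.
Given |C| = 2, check: satisfied.
This |C| is below the Plotkin bound.


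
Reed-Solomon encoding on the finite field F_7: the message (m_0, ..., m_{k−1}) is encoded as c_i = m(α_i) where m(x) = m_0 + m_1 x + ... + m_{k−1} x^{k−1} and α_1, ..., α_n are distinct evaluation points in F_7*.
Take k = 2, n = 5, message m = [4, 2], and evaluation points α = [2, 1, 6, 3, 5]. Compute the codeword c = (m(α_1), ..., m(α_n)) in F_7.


c = [1, 6, 2, 3, 0]

Message polynomial: m(x) = 4 + 2·x (mod 7).
For each evaluation point α_i, compute m(α_i) mod 7:
  α_1 = 2: Horner steps 2 → 1, so m(2) = 1.
  α_2 = 1: Horner steps 2 → 6, so m(1) = 6.
  α_3 = 6: Horner steps 2 → 2, so m(6) = 2.
  α_4 = 3: Horner steps 2 → 3, so m(3) = 3.
  α_5 = 5: Horner steps 2 → 0, so m(5) = 0.
Codeword c = [1, 6, 2, 3, 0] ∈ F_7^5.


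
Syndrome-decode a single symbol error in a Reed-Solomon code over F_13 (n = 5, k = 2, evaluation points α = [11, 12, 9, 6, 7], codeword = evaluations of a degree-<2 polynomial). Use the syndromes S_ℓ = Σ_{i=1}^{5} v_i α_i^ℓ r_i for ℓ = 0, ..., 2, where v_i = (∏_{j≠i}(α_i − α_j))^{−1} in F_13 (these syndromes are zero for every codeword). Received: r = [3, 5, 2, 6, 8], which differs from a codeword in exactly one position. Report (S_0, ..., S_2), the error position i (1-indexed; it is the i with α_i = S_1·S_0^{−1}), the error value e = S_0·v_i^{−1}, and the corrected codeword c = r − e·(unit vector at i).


S = (12, 4, 10), error at position 3, error magnitude e = 3, c = [3, 5, 12, 6, 8].

Step 1: column multipliers v_i = (∏_{j≠i}(α_i − α_j))^{−1} mod 13.
  i = 1 (α = 11): (11−12)(11−9)(11−6)(11−7) = (−1)·2·5·4 = −40 ≡ 12, so v_1 = 12^{−1} = 12 (mod 13).
  i = 2 (α = 12): (12−11)(12−9)(12−6)(12−7) = 1·3·6·5 = 90 ≡ 12, so v_2 = 12^{−1} = 12 (mod 13).
  i = 3 (α = 9): (9−11)(9−12)(9−6)(9−7) = (−2)·(−3)·3·2 = 36 ≡ 10, so v_3 = 10^{−1} = 4 (mod 13).
  i = 4 (α = 6): (6−11)(6−12)(6−9)(6−7) = (−5)·(−6)·(−3)·(−1) = 90 ≡ 12, so v_4 = 12^{−1} = 12 (mod 13).
  i = 5 (α = 7): (7−11)(7−12)(7−9)(7−6) = (−4)·(−5)·(−2)·1 = −40 ≡ 12, so v_5 = 12^{−1} = 12 (mod 13).
  v = [12, 12, 4, 12, 12].
Step 2: syndromes of r = [3, 5, 2, 6, 8] (all sums mod 13).
  S_0 = Σ v_i r_i = 12·3 + 12·5 + 4·2 + 12·6 + 12·8 = 272 ≡ 12.
  S_1 = Σ v_i α_i r_i = 12·11·3 + 12·12·5 + 4·9·2 + 12·6·6 + 12·7·8 = 2292 ≡ 4.
  α_i^2 mod 13 = [4, 1, 3, 10, 10].
  S_2 = Σ v_i α_i^2 r_i = 12·4·3 + 12·1·5 + 4·3·2 + 12·10·6 + 12·10·8 = 1908 ≡ 10.
  S = (12, 4, 10) ≠ 0, so r is not a codeword (an error is present).
Step 3: locate the error. For a single error e at position i, S_ℓ = v_i·e·α_i^ℓ, so α_err = S_1/S_0.
  S_0^{−1} = 12^{−1} = 12 (mod 13), so α_err = 4·12 = 48 ≡ 9 = α_3. Error position i = 3.
  Consistency check: S_2/S_1 = 10·10 = 100 ≡ 9 = α_err ✓ (single-error assumption holds).
Step 4: error magnitude e = S_0/v_3 = S_0·∏_{j≠3}(α_3 − α_j) = 12·10 = 120 ≡ 3 (mod 13).
Step 5: correct position 3: c_3 = r_3 − e = 2 − 3 ≡ 12 (mod 13). Hence c = [3, 5, 12, 6, 8].
  Check: interpolating c through the α_i gives m(x) = 7 + 2·x (degree < 2) with m(α_i) = c_i for every i, so c is indeed a codeword.


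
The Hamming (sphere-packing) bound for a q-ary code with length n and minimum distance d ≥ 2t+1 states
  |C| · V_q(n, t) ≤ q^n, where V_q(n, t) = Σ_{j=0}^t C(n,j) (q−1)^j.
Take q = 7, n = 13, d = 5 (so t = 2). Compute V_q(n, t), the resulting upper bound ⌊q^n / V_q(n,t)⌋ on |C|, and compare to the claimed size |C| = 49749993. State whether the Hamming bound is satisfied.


V_q(n, t) = 2887, q^n = 96889010407, Hamming bound = 33560446, |C| = 49749993 > bound (violated).

Step 1: Compute V_q(n, t) = Σ_{j=0}^2 C(n, j) (q−1)^j.
  j = 0: C(13,0)·(6)^0 = 1·1 = 1.
  j = 1: C(13,1)·(6)^1 = 13·6 = 78.
  j = 2: C(13,2)·(6)^2 = 78·36 = 2808.
  V_q(n, t) = 1 + 78 + 2808 = 2887.
Step 2: q^n = 7^13 = 96889010407.
Step 3: Hamming bound ⌊q^n / V_q(n,t)⌋ = ⌊96889010407/2887⌋ = 33560446.
Step 4: Compare |C| = 49749993 to 33560446: violated.
The claimed |C| lies above the Hamming bound, so no 7-ary code of length 13 with d ≥ 5 can have 49749993 codewords.


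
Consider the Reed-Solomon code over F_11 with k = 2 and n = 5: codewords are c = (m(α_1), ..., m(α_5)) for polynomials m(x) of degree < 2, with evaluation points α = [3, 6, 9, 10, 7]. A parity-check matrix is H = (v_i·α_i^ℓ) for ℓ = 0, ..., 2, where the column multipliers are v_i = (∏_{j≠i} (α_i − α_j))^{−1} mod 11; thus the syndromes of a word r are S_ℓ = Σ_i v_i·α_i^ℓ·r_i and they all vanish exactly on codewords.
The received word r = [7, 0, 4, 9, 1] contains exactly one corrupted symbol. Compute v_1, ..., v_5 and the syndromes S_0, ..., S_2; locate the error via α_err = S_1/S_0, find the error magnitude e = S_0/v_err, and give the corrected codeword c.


S = (9, 8, 1), error at position 5, error magnitude e = 7, c = [7, 0, 4, 9, 5].

Step 1: column multipliers v_i = (∏_{j≠i}(α_i − α_j))^{−1} mod 11.
  i = 1 (α = 3): (3−6)(3−9)(3−10)(3−7) = (−3)·(−6)·(−7)·(−4) = 504 ≡ 9, so v_1 = 9^{−1} = 5 (mod 11).
  i = 2 (α = 6): (6−3)(6−9)(6−10)(6−7) = 3·(−3)·(−4)·(−1) = −36 ≡ 8, so v_2 = 8^{−1} = 7 (mod 11).
  i = 3 (α = 9): (9−3)(9−6)(9−10)(9−7) = 6·3·(−1)·2 = −36 ≡ 8, so v_3 = 8^{−1} = 7 (mod 11).
  i = 4 (α = 10): (10−3)(10−6)(10−9)(10−7) = 7·4·1·3 = 84 ≡ 7, so v_4 = 7^{−1} = 8 (mod 11).
  i = 5 (α = 7): (7−3)(7−6)(7−9)(7−10) = 4·1·(−2)·(−3) = 24 ≡ 2, so v_5 = 2^{−1} = 6 (mod 11).
  v = [5, 7, 7, 8, 6].
Step 2: syndromes of r = [7, 0, 4, 9, 1] (all sums mod 11).
  S_0 = Σ v_i r_i = 5·7 + 7·0 + 7·4 + 8·9 + 6·1 = 141 ≡ 9.
  S_1 = Σ v_i α_i r_i = 5·3·7 + 7·6·0 + 7·9·4 + 8·10·9 + 6·7·1 = 1119 ≡ 8.
  α_i^2 mod 11 = [9, 3, 4, 1, 5].
  S_2 = Σ v_i α_i^2 r_i = 5·9·7 + 7·3·0 + 7·4·4 + 8·1·9 + 6·5·1 = 529 ≡ 1.
  S = (9, 8, 1) ≠ 0, so r is not a codeword (an error is present).
Step 3: locate the error. For a single error e at position i, S_ℓ = v_i·e·α_i^ℓ, so α_err = S_1/S_0.
  S_0^{−1} = 9^{−1} = 5 (mod 11), so α_err = 8·5 = 40 ≡ 7 = α_5. Error position i = 5.
  Consistency check: S_2/S_1 = 1·7 = 7 ≡ 7 = α_err ✓ (single-error assumption holds).
Step 4: error magnitude e = S_0/v_5 = S_0·∏_{j≠5}(α_5 − α_j) = 9·2 = 18 ≡ 7 (mod 11).
Step 5: correct position 5: c_5 = r_5 − e = 1 − 7 ≡ 5 (mod 11). Hence c = [7, 0, 4, 9, 5].
  Check: interpolating c through the α_i gives m(x) = 3 + 5·x (degree < 2) with m(α_i) = c_i for every i, so c is indeed a codeword.


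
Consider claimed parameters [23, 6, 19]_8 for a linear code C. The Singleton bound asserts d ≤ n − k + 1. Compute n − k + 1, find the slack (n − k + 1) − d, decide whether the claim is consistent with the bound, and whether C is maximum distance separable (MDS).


Singleton RHS = n − k + 1 = 18, slack = -1, bound violated (no such code; not MDS).

Singleton bound: d ≤ n − k + 1.
Here n = 23, k = 6, so n − k + 1 = 18.
Given d = 19, check d ≤ 18: NO.
Slack = (n − k + 1) − d = -1.
The slack is negative: d = 19 exceeds n − k + 1 = 18 by 1, so the Singleton bound is violated and no linear [23, 6, 19]_8 code can exist. In particular it is not MDS (MDS requires d = n − k + 1 exactly).
Description: the claimed parameters are [23, 6, 19]_8; such a code would be impossible (violates the Singleton bound).


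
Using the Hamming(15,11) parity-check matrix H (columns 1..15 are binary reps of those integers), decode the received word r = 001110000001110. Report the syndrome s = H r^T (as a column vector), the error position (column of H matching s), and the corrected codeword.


s = (1, 1, 0, 1)^T, error position = 13, corrected codeword c = 001110000001010

Compute s = H r^T mod 2 one row at a time:
  s_1 = 0 + 0 + 0 + 0 + 1 + 1 + 1 + 0 = 3 ≡ 1 (mod 2).
  s_2 = 1 + 1 + 0 + 0 + 1 + 1 + 1 + 0 = 5 ≡ 1 (mod 2).
  s_3 = 0 + 1 + 0 + 0 + 0 + 0 + 1 + 0 = 2 ≡ 0 (mod 2).
  s_4 = 0 + 1 + 1 + 0 + 0 + 0 + 1 + 0 = 3 ≡ 1 (mod 2).
s = (1, 1, 0, 1)^T — this equals column 13 of H (binary 1101), so error is at position 13.
Correct: flip bit 13 of r = 001110000001110 to get c = 001110000001010.


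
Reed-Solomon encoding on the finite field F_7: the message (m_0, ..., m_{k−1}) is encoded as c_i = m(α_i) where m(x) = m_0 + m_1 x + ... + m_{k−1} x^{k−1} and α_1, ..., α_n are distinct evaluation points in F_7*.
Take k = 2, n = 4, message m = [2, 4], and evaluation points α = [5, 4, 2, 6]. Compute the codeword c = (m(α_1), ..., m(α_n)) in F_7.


c = [1, 4, 3, 5]

Message polynomial: m(x) = 2 + 4·x (mod 7).
For each evaluation point α_i, compute m(α_i) mod 7:
  α_1 = 5: Horner steps 4 → 1, so m(5) = 1.
  α_2 = 4: Horner steps 4 → 4, so m(4) = 4.
  α_3 = 2: Horner steps 4 → 3, so m(2) = 3.
  α_4 = 6: Horner steps 4 → 5, so m(6) = 5.
Codeword c = [1, 4, 3, 5] ∈ F_7^4.


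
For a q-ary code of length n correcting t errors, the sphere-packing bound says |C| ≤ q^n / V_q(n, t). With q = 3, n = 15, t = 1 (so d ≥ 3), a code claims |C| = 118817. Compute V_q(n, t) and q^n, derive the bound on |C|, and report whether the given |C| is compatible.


V_q(n, t) = 31, q^n = 14348907, Hamming bound = 462867, |C| = 118817 ≤ bound (satisfied).

Step 1: Compute V_q(n, t) = Σ_{j=0}^1 C(n, j) (q−1)^j.
  j = 0: C(15,0)·(2)^0 = 1·1 = 1.
  j = 1: C(15,1)·(2)^1 = 15·2 = 30.
  V_q(n, t) = 1 + 30 = 31.
Step 2: q^n = 3^15 = 14348907.
Step 3: Hamming bound ⌊q^n / V_q(n,t)⌋ = ⌊14348907/31⌋ = 462867.
Step 4: Compare |C| = 118817 to 462867: satisfied.
The claimed |C| lies below the Hamming bound.
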